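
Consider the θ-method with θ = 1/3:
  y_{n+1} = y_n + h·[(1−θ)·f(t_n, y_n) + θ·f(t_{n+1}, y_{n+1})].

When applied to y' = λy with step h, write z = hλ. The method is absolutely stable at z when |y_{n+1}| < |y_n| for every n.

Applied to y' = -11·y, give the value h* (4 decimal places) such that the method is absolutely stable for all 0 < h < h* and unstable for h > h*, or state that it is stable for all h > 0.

(-6.0000,0); λ=-11 ⇒ h* = (6)/11 = 0.5455.

Set f=λy, z=hλ:
  y_{n+1} = y_n + z·[2/3·y_n + 1/3·y_{n+1}] ⇒ (1 − 1/3z)y_{n+1} = (1 + 2/3z)y_n
  R(z) = (1 + 2/3z)/(1 − 1/3z).

Need |R(x)|<1, x<0.
x=-1.02: |R|=0.2388
R=−1: 1+2/3x = −1+1/3x ⇒ -1/3x=2 ⇒ x=2/(-1/3)=-6.0000
Confirm numerically:
  x=-5.865: |R|=0.98477 <1
  x=-5.503: |R|=0.94155 <1
  x=-5.415: |R|=0.93048 <1
  x=-3.487: |R|=0.61261 <1
  x=-6.467: |R|=1.04933 >1
  x=-6.362: |R|=1.03867 >1
  x=-6.092: |R|=1.01012 >1
Stable set (-6.0000, 0).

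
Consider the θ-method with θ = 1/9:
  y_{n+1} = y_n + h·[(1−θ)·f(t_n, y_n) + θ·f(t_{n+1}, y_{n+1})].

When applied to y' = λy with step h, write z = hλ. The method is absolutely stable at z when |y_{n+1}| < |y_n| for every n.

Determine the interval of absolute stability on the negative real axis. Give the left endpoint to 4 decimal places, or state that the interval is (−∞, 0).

On y'=λy, z=hλ:
  y_{n+1} = y_n + z·[8/9·y_n + 1/9·y_{n+1}] ⇒ (1 − 1/9z)y_{n+1} = (1 + 8/9z)y_n
  so R(z) = (1 + 8/9z)/(1 − 1/9z).

Solve |R(x)|<1 on ℝ⁻.
x=-1.04: |R|=0.0677
R=−1: 1+8/9x = −1+1/9x ⇒ -7/9x=2 ⇒ x=2/(-7/9)=-2.5714
Confirm numerically:
  x=-2.366: |R|=0.87348 <1
  x=-2.074: |R|=0.68557 <1
  x=-1.308: |R|=0.14203 <1
  x=-3.063: |R|=1.28525 >1
  x=-2.978: |R|=1.23760 >1
Interval (-2.5714, 0).

z∈(-2.5714,0).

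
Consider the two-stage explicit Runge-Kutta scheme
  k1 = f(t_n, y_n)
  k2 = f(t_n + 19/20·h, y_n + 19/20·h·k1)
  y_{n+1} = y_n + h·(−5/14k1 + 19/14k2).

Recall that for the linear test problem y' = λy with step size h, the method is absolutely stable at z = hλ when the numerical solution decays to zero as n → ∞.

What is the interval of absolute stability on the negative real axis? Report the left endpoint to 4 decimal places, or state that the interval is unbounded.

z∈(-0.7756,0).

With y'=λy (z=hλ):
  k1=λy_n ⇒ h·k1=z·y_n;  k2=λ(1+19/20z)y_n ⇒ h·k2=z(1+19/20z)y_n
  y_{n+1}/y_n = 1 − 5/14z + 19/14z(1+19/20z) = 1 + z + 361/280z²
  Hence R(z) = 1 + z + 361/280z².

Solve |R(x)|<1 on ℝ⁻.
x=-0.78: |R|=1.0044
R=1: x+361/280x²=0 ⇒ x=−280/361=-0.7756; min R=1−1/(4·361/280)=0.8061>−1
Confirm numerically:
  x=-0.700: |R|=0.93175 <1
  x=-0.694: |R|=0.92697 <1
  x=-0.342: |R|=0.80880 <1
  x=-0.321: |R|=0.81185 <1
  x=-1.359: |R|=2.02216 >1
  x=-1.026: |R|=1.33120 >1
So |R|<1 on (-0.7756, 0).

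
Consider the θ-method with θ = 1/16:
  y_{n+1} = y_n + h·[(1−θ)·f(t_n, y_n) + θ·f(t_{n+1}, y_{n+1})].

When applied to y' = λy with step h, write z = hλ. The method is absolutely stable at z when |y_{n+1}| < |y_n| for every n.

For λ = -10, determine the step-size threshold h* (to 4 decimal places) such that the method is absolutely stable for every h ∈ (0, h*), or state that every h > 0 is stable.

With y'=λy (z=hλ):
  y_{n+1} = y_n + z·[15/16·y_n + 1/16·y_{n+1}] ⇒ (1 − 1/16z)y_{n+1} = (1 + 15/16z)y_n
  ⇒ R(z) = (1 + 15/16z)/(1 − 1/16z).

Need |R(x)|<1, x<0.
x=-0.64: |R|=0.3846
R=−1: 1+15/16x = −1+1/16x ⇒ -7/8x=2 ⇒ x=2/(-7/8)=-2.2857
Confirm numerically:
  x=-2.166: |R|=0.90774 <1
  x=-1.514: |R|=0.38312 <1
  x=-1.146: |R|=0.06940 <1
  x=-2.591: |R|=1.22990 >1
  x=-2.414: |R|=1.09753 >1
So |R|<1 on (-2.2857, 0).

(-2.2857,0); λ=-10 ⇒ h* = (16/7)/10 = 0.2286.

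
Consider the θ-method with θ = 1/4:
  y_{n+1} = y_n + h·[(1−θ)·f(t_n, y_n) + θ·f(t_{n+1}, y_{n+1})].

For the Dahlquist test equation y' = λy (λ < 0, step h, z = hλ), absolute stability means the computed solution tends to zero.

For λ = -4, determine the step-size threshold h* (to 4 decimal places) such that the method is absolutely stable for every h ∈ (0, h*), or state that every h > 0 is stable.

With y'=λy (z=hλ):
  y_{n+1} = y_n + z·[3/4·y_n + 1/4·y_{n+1}] ⇒ (1 − 1/4z)y_{n+1} = (1 + 3/4z)y_n
  R(z) = (1 + 3/4z)/(1 − 1/4z).

Need |R(x)|<1, x<0.
x=-0.94: |R|=0.2389
R=−1: 1+3/4x = −1+1/4x ⇒ -1/2x=2 ⇒ x=2/(-1/2)=-4.0000
Confirm numerically:
  x=-3.472: |R|=0.85867 <1
  x=-3.337: |R|=0.81927 <1
  x=-1.716: |R|=0.20084 <1
  x=-4.520: |R|=1.12207 >1
  x=-4.243: |R|=1.05896 >1
So |R|<1 on (-4.0000, 0).

(-4.0000,0); λ=-4 ⇒ h* = (4)/4 = 1.0000.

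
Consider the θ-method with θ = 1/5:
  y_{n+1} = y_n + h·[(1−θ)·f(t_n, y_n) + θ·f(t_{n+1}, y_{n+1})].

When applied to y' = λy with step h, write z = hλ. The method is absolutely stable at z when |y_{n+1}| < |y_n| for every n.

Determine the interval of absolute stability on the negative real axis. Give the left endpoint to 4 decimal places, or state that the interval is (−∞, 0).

z∈(-3.3333,0).

On y'=λy, z=hλ:
  y_{n+1} = y_n + z·[4/5·y_n + 1/5·y_{n+1}] ⇒ (1 − 1/5z)y_{n+1} = (1 + 4/5z)y_n
  Hence R(z) = (1 + 4/5z)/(1 − 1/5z).

Boundary: |R(x)|=1, x<0.
x=-0.51: |R|=0.5372
R=−1: 1+4/5x = −1+1/5x ⇒ -3/5x=2 ⇒ x=2/(-3/5)=-3.3333
Confirm numerically:
  x=-2.888: |R|=0.83063 <1
  x=-2.608: |R|=0.71399 <1
  x=-2.300: |R|=0.57534 <1
  x=-1.554: |R|=0.18554 <1
  x=-3.683: |R|=1.12081 >1
  x=-3.546: |R|=1.07465 >1
Stable set (-3.3333, 0).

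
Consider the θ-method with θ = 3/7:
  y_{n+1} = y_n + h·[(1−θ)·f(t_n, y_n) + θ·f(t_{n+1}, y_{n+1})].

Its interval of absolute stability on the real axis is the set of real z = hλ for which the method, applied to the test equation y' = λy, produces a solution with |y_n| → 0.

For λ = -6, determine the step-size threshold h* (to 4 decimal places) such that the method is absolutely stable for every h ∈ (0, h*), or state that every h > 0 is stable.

Set f=λy, z=hλ:
  y_{n+1} = y_n + z·[4/7·y_n + 3/7·y_{n+1}] ⇒ (1 − 3/7z)y_{n+1} = (1 + 4/7z)y_n
  R(z) = (1 + 4/7z)/(1 − 3/7z).

Solve |R(x)|<1 on ℝ⁻.
x=-1.64: |R|=0.0369
R=−1: 1+4/7x = −1+3/7x ⇒ -1/7x=2 ⇒ x=2/(-1/7)=-14.0000
Confirm numerically:
  x=-10.315: |R|=0.90289 <1
  x=-8.733: |R|=0.84135 <1
  x=-8.260: |R|=0.81938 <1
  x=-14.339: |R|=1.00678 >1
  x=-14.245: |R|=1.00493 >1
Stable set (-14.0000, 0).

(-14.0000,0); λ=-6 ⇒ h* = (14)/6 = 2.3333.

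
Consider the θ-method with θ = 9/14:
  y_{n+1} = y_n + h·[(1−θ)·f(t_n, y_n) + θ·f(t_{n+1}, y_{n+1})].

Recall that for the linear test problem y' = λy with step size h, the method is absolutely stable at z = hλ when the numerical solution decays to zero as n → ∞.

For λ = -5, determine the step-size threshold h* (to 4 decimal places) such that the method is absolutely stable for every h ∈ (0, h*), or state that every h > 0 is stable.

Test eqn y'=λy, z=hλ:
  y_{n+1} = y_n + z·[5/14·y_n + 9/14·y_{n+1}] ⇒ (1 − 9/14z)y_{n+1} = (1 + 5/14z)y_n
  R(z) = (1 + 5/14z)/(1 − 9/14z).

Need |R(x)|<1, x<0.
x=-1.59: |R|=0.2137
x=-2: |R|=0.1250
x=-10: |R|=0.3462
x=-100: |R|=0.5317
θ=9/14≥1/2 ⇒ |1+5/14x|<|1−9/14x| ∀x<0 ⇒ stable on all of ℝ⁻.

interval (−∞, 0). Any h>0 works for λ=-5.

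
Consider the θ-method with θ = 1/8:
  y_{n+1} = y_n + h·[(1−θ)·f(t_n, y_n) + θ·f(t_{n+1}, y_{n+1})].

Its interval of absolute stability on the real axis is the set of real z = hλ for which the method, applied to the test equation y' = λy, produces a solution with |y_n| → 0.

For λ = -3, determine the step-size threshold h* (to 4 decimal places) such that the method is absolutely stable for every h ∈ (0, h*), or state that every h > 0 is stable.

Set f=λy, z=hλ:
  y_{n+1} = y_n + z·[7/8·y_n + 1/8·y_{n+1}] ⇒ (1 − 1/8z)y_{n+1} = (1 + 7/8z)y_n
  Hence R(z) = (1 + 7/8z)/(1 − 1/8z).

Solve |R(x)|<1 on ℝ⁻.
x=-0.59: |R|=0.4505
R=−1: 1+7/8x = −1+1/8x ⇒ -3/4x=2 ⇒ x=2/(-3/4)=-2.6667
Confirm numerically:
  x=-2.600: |R|=0.96226 <1
  x=-2.354: |R|=0.81881 <1
  x=-1.983: |R|=0.58910 <1
  x=-2.940: |R|=1.14991 >1
  x=-2.786: |R|=1.06638 >1
  x=-2.702: |R|=1.01981 >1
So |R|<1 on (-2.6667, 0).

(-2.6667,0); λ=-3 ⇒ h* = (8/3)/3 = 0.8889.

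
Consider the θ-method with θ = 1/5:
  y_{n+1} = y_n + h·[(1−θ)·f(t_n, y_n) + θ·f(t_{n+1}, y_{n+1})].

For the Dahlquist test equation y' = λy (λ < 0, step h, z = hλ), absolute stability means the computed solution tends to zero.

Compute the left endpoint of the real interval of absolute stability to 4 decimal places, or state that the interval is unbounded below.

With y'=λy (z=hλ):
  y_{n+1} = y_n + z·[4/5·y_n + 1/5·y_{n+1}] ⇒ (1 − 1/5z)y_{n+1} = (1 + 4/5z)y_n
  so R(z) = (1 + 4/5z)/(1 − 1/5z).

Solve |R(x)|<1 on ℝ⁻.
x=-1.66: |R|=0.2462
R=−1: 1+4/5x = −1+1/5x ⇒ -3/5x=2 ⇒ x=2/(-3/5)=-3.3333
Confirm numerically:
  x=-3.310: |R|=0.99158 <1
  x=-3.308: |R|=0.99085 <1
  x=-2.320: |R|=0.58470 <1
  x=-3.834: |R|=1.17002 >1
  x=-3.730: |R|=1.13631 >1
Stable set (-3.3333, 0).

left endpoint -3.3333.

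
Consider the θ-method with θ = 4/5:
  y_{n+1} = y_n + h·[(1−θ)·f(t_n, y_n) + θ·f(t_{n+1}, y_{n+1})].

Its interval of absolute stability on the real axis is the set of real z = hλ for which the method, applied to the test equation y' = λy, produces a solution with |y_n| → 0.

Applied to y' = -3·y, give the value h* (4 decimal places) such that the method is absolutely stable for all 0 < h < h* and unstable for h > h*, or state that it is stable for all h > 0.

(−∞, 0) — no finite endpoint. Any h>0 works for λ=-3.

With y'=λy (z=hλ):
  y_{n+1} = y_n + z·[1/5·y_n + 4/5·y_{n+1}] ⇒ (1 − 4/5z)y_{n+1} = (1 + 1/5z)y_n
  R(z) = (1 + 1/5z)/(1 − 4/5z).

Need |R(x)|<1, x<0.
x=-1.21: |R|=0.3852
x=-2: |R|=0.2308
x=-10: |R|=0.1111
x=-100: |R|=0.2346
θ=4/5≥1/2 ⇒ |1+1/5x|<|1−4/5x| ∀x<0 ⇒ stable on all of ℝ⁻.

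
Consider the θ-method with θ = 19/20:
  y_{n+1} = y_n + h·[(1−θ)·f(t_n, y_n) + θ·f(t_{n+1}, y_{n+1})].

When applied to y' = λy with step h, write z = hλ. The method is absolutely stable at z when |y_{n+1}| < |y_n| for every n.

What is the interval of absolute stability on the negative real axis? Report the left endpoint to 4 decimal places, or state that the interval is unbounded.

With y'=λy (z=hλ):
  y_{n+1} = y_n + z·[1/20·y_n + 19/20·y_{n+1}] ⇒ (1 − 19/20z)y_{n+1} = (1 + 1/20z)y_n
  R(z) = (1 + 1/20z)/(1 − 19/20z).

Boundary: |R(x)|=1, x<0.
x=-1.15: |R|=0.4504
x=-2: |R|=0.3103
x=-10: |R|=0.0476
x=-100: |R|=0.0417
θ=19/20≥1/2 ⇒ |1+1/20x|<|1−19/20x| ∀x<0 ⇒ interval (−∞,0).

interval (−∞, 0).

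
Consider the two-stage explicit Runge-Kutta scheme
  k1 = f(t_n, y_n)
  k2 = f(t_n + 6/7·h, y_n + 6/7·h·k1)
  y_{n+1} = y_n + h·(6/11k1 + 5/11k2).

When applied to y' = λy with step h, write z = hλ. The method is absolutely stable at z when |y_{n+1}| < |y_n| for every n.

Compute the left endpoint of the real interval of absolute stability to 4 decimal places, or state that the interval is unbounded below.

Test eqn y'=λy, z=hλ:
  k1=λy_n ⇒ h·k1=z·y_n;  k2=λ(1+6/7z)y_n ⇒ h·k2=z(1+6/7z)y_n
  y_{n+1}/y_n = 1 + 6/11z + 5/11z(1+6/7z) = 1 + z + 30/77z²
  Hence R(z) = 1 + z + 30/77z².

Solve |R(x)|<1 on ℝ⁻.
x=-0.53: |R|=0.5794
R=1: x+30/77x²=0 ⇒ x=−77/30=-2.5667; min R=1−1/(4·30/77)=0.3583>−1
Confirm numerically:
  x=-2.300: |R|=0.76104 <1
  x=-1.519: |R|=0.37997 <1
  x=-1.305: |R|=0.35852 <1
  x=-2.872: |R|=1.34166 >1
  x=-2.856: |R|=1.32195 >1
  x=-2.593: |R|=1.02660 >1
So |R|<1 on (-2.5667, 0).

z* = -2.5667.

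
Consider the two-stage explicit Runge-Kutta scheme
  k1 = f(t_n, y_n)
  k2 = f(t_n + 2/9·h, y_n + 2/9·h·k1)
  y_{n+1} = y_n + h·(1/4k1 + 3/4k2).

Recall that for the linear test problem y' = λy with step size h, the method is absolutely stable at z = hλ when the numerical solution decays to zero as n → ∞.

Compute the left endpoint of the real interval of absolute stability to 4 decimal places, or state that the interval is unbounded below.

z* = -6.0000.

On y'=λy, z=hλ:
  k1=λy_n ⇒ h·k1=z·y_n;  k2=λ(1+2/9z)y_n ⇒ h·k2=z(1+2/9z)y_n
  y_{n+1}/y_n = 1 + 1/4z + 3/4z(1+2/9z) = 1 + z + 1/6z²
  R(z) = 1 + z + 1/6z².

Solve |R(x)|<1 on ℝ⁻.
x=-0.82: |R|=0.2921
R=1: x+1/6x²=0 ⇒ x=−6=-6.0000; min R=1−1/(4·1/6)=-0.5000>−1
Confirm numerically:
  x=-5.047: |R|=0.19837 <1
  x=-4.947: |R|=0.13180 <1
  x=-4.865: |R|=0.07970 <1
  x=-6.388: |R|=1.41309 >1
  x=-6.377: |R|=1.40069 >1
Stable set (-6.0000, 0).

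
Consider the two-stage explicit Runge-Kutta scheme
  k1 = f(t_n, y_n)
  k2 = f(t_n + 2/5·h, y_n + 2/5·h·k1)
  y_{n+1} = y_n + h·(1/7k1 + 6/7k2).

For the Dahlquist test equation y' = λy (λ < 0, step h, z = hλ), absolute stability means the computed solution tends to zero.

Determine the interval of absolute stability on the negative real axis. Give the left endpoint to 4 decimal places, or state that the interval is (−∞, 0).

(-2.9167, 0).

Test eqn y'=λy, z=hλ:
  k1=λy_n ⇒ h·k1=z·y_n;  k2=λ(1+2/5z)y_n ⇒ h·k2=z(1+2/5z)y_n
  y_{n+1}/y_n = 1 + 1/7z + 6/7z(1+2/5z) = 1 + z + 12/35z²
  R(z) = 1 + z + 12/35z².

Need |R(x)|<1, x<0.
x=-0.91: |R|=0.3739
R=1: x+12/35x²=0 ⇒ x=−35/12=-2.9167; min R=1−1/(4·12/35)=0.2708>−1
Confirm numerically:
  x=-2.508: |R|=0.64859 <1
  x=-2.479: |R|=0.62801 <1
  x=-1.423: |R|=0.27126 <1
  x=-1.184: |R|=0.29664 <1
  x=-3.497: |R|=1.69580 >1
  x=-3.422: |R|=1.59289 >1
  x=-3.038: |R|=1.12638 >1
Stable set (-2.9167, 0).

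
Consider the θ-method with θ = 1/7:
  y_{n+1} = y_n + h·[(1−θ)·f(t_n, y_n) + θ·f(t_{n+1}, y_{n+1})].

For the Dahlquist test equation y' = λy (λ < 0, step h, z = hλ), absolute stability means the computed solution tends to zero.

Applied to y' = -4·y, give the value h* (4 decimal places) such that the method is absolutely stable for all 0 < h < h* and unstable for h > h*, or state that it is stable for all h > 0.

(-2.8000,0); λ=-4 ⇒ h* = (14/5)/4 = 0.7000.

On y'=λy, z=hλ:
  y_{n+1} = y_n + z·[6/7·y_n + 1/7·y_{n+1}] ⇒ (1 − 1/7z)y_{n+1} = (1 + 6/7z)y_n
  R(z) = (1 + 6/7z)/(1 − 1/7z).

Boundary: |R(x)|=1, x<0.
x=-1.32: |R|=0.1106
R=−1: 1+6/7x = −1+1/7x ⇒ -5/7x=2 ⇒ x=2/(-5/7)=-2.8000
Confirm numerically:
  x=-2.596: |R|=0.89371 <1
  x=-2.083: |R|=0.60531 <1
  x=-1.144: |R|=0.01670 <1
  x=-3.389: |R|=1.28347 >1
  x=-3.281: |R|=1.23393 >1
  x=-2.908: |R|=1.05450 >1
So |R|<1 on (-2.8000, 0).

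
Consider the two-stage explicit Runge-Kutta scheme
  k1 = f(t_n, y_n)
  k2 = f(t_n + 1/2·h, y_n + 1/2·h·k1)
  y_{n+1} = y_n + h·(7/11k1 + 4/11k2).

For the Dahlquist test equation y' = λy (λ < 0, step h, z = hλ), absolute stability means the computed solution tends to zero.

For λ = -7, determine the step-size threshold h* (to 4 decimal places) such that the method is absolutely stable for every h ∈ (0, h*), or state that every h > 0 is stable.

Set f=λy, z=hλ:
  k1=λy_n ⇒ h·k1=z·y_n;  k2=λ(1+1/2z)y_n ⇒ h·k2=z(1+1/2z)y_n
  y_{n+1}/y_n = 1 + 7/11z + 4/11z(1+1/2z) = 1 + z + 2/11z²
  ⇒ R(z) = 1 + z + 2/11z².

Need |R(x)|<1, x<0.
x=-1.76: |R|=0.1968
R=1: x+2/11x²=0 ⇒ x=−11/2=-5.5000; min R=1−1/(4·2/11)=-0.3750>−1
Confirm numerically:
  x=-5.478: |R|=0.97809 <1
  x=-3.652: |R|=0.22707 <1
  x=-3.546: |R|=0.25980 <1
  x=-3.065: |R|=0.35696 <1
  x=-5.967: |R|=1.50665 >1
  x=-5.695: |R|=1.20191 >1
  x=-5.677: |R|=1.18270 >1
So |R|<1 on (-5.5000, 0).

(-5.5000,0); λ=-7 ⇒ h* = (11/2)/7 = 0.7857.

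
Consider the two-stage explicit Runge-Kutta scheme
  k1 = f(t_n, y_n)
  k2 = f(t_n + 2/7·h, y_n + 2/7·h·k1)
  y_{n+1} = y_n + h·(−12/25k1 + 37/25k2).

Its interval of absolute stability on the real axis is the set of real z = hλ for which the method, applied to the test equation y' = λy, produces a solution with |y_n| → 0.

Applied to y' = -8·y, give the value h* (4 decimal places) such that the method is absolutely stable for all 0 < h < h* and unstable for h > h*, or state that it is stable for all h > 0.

(-2.3649,0); λ=-8 ⇒ h* = (175/74)/8 = 0.2956.

Test eqn y'=λy, z=hλ:
  k1=λy_n ⇒ h·k1=z·y_n;  k2=λ(1+2/7z)y_n ⇒ h·k2=z(1+2/7z)y_n
  y_{n+1}/y_n = 1 − 12/25z + 37/25z(1+2/7z) = 1 + z + 74/175z²
  so R(z) = 1 + z + 74/175z².

Need |R(x)|<1, x<0.
x=-0.9: |R|=0.4425
R=1: x+74/175x²=0 ⇒ x=−175/74=-2.3649; min R=1−1/(4·74/175)=0.4088>−1
Confirm numerically:
  x=-2.239: |R|=0.88083 <1
  x=-2.219: |R|=0.86313 <1
  x=-1.839: |R|=0.59107 <1
  x=-0.948: |R|=0.43202 <1
  x=-2.559: |R|=1.21007 >1
  x=-2.387: |R|=1.02234 >1
Stable set (-2.3649, 0).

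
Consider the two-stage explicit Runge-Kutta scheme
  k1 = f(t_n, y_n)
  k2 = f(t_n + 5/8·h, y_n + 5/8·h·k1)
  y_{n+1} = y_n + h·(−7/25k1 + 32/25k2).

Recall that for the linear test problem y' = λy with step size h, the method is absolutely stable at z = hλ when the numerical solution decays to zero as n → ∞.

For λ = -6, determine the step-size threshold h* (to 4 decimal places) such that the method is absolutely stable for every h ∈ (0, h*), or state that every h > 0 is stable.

Test eqn y'=λy, z=hλ:
  k1=λy_n ⇒ h·k1=z·y_n;  k2=λ(1+5/8z)y_n ⇒ h·k2=z(1+5/8z)y_n
  y_{n+1}/y_n = 1 − 7/25z + 32/25z(1+5/8z) = 1 + z + 4/5z²
  so R(z) = 1 + z + 4/5z².

Boundary: |R(x)|=1, x<0.
x=-1.79: |R|=1.7733
R=1: x+4/5x²=0 ⇒ x=−5/4=-1.2500; min R=1−1/(4·4/5)=0.6875>−1
Confirm numerically:
  x=-0.641: |R|=0.68770 <1
  x=-0.622: |R|=0.68751 <1
  x=-0.560: |R|=0.69088 <1
  x=-1.748: |R|=1.69640 >1
  x=-1.526: |R|=1.33694 >1
Stable set (-1.2500, 0).

(-1.2500,0); λ=-6 ⇒ h* = (5/4)/6 = 0.2083.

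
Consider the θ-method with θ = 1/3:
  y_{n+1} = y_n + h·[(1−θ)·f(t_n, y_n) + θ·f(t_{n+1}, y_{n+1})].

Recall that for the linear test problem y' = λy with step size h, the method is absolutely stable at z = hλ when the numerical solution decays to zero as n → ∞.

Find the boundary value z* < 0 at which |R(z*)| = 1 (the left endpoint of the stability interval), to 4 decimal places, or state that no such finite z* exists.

On y'=λy, z=hλ:
  y_{n+1} = y_n + z·[2/3·y_n + 1/3·y_{n+1}] ⇒ (1 − 1/3z)y_{n+1} = (1 + 2/3z)y_n
  so R(z) = (1 + 2/3z)/(1 − 1/3z).

Solve |R(x)|<1 on ℝ⁻.
x=-1.15: |R|=0.1687
R=−1: 1+2/3x = −1+1/3x ⇒ -1/3x=2 ⇒ x=2/(-1/3)=-6.0000
Confirm numerically:
  x=-5.497: |R|=0.94080 <1
  x=-3.977: |R|=0.71005 <1
  x=-3.967: |R|=0.70820 <1
  x=-3.361: |R|=0.58513 <1
  x=-6.541: |R|=1.05670 >1
  x=-6.250: |R|=1.02703 >1
  x=-6.197: |R|=1.02142 >1
Stable set (-6.0000, 0).

left endpoint -6.0000.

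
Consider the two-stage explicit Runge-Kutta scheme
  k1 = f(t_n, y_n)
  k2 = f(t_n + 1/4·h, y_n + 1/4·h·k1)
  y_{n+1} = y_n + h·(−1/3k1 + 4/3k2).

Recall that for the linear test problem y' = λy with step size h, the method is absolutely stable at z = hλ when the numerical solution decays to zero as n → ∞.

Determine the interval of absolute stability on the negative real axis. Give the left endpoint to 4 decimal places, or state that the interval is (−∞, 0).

On y'=λy, z=hλ:
  k1=λy_n ⇒ h·k1=z·y_n;  k2=λ(1+1/4z)y_n ⇒ h·k2=z(1+1/4z)y_n
  y_{n+1}/y_n = 1 − 1/3z + 4/3z(1+1/4z) = 1 + z + 1/3z²
  R(z) = 1 + z + 1/3z².

Boundary: |R(x)|=1, x<0.
x=-0.66: |R|=0.4852
R=1: x+1/3x²=0 ⇒ x=−3=-3.0000; min R=1−1/(4·1/3)=0.2500>−1
Confirm numerically:
  x=-2.228: |R|=0.42666 <1
  x=-2.171: |R|=0.40008 <1
  x=-1.587: |R|=0.25252 <1
  x=-3.247: |R|=1.26734 >1
  x=-3.096: |R|=1.09907 >1
Interval (-3.0000, 0).

z∈(-3.0000,0).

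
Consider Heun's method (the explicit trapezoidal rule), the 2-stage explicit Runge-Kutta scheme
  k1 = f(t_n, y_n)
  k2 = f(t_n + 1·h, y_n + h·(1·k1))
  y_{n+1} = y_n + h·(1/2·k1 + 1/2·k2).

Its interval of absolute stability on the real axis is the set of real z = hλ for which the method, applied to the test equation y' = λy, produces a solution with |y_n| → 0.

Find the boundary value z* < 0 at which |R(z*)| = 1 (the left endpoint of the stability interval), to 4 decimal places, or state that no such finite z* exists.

left endpoint -2.0000.

With y'=λy (z=hλ):
  order 2, 2-stage ⇒ R(z)=1+z+z^2/2
  (e.g. R(-0.61)=0.57605, |R|=0.57605)

Find x<0 with |R(x)|<1.
x=-0.61: |R|=0.5760
|R(-2.01)|=1.0100 |R(-1.88)|=0.8872 |R(-1.18)|=0.5162
Bisect:
  x_lo=-2.3780 |R|=1.4494  x_hi=-0.0527 |R|=0.9487
  mid=-1.21535 |R|=0.52319 →hi
  mid=-1.79667 |R|=0.81734 →hi
  mid=-2.08733 |R|=1.09115 →lo
  mid=-1.94200 |R|=0.94368 →hi
  mid=-2.01467 |R|=1.01478 →lo
  mid=-1.97834 |R|=0.97857 →hi
  mid=-1.99650 |R|=0.99651 →hi
  mid=-2.00558 |R|=1.00560 →lo
  mid=-2.00104 |R|=1.00104 →lo
  ...
  [-2.00005,-1.99991] ⇒ x*=-2.0000
Interval (-2.0000, 0).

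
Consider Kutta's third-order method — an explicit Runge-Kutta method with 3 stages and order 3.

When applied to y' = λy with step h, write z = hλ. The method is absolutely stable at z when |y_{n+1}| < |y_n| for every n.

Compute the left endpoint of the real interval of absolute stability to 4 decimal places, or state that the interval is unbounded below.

left endpoint -2.5127.

With y'=λy (z=hλ):
  order 3, 3-stage ⇒ R(z)=1+z+z^2/2+z^3/6
  (e.g. R(-0.79)=0.43988, |R|=0.43988)

Boundary: |R(x)|=1, x<0.
x=-0.79: |R|=0.4399
|R(-1.57)|=0.0175 |R(-1.17)|=0.2475 |R(-1.16)|=0.2527
Bisect:
  x_lo=-3.2192 |R|=2.5977  x_hi=-0.3647 |R|=0.6937
  mid=-1.79195 |R|=0.14543 →hi
  mid=-2.50555 |R|=0.98821 →hi
  mid=-2.86235 |R|=1.67440 →lo
  mid=-2.68395 |R|=1.30451 →lo
  mid=-2.59475 |R|=1.14002 →lo
  mid=-2.55015 |R|=1.06257 →lo
  mid=-2.52785 |R|=1.02501 →lo
  mid=-2.51670 |R|=1.00652 →lo
  mid=-2.51113 |R|=0.99734 →hi
  ...
  [-2.51287,-2.51270] ⇒ x*=-2.5127
Stable set (-2.5127, 0).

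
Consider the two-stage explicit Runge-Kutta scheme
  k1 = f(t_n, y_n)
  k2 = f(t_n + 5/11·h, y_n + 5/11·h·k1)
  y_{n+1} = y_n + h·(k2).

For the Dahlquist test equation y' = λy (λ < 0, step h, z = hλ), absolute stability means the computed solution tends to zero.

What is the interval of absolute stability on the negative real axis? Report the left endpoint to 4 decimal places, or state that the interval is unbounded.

z∈(-2.2000,0).

Set f=λy, z=hλ:
  k1=λy_n ⇒ h·k1=z·y_n;  k2=λ(1+5/11z)y_n ⇒ h·k2=z(1+5/11z)y_n
  y_{n+1}/y_n = 1 + z(1+5/11z) = 1 + z + 5/11z²
  Hence R(z) = 1 + z + 5/11z².

Boundary: |R(x)|=1, x<0.
x=-1.4: |R|=0.4909
R=1: x+5/11x²=0 ⇒ x=−11/5=-2.2000; min R=1−1/(4·5/11)=0.4500>−1
Confirm numerically:
  x=-1.576: |R|=0.55299 <1
  x=-1.465: |R|=0.51056 <1
  x=-1.110: |R|=0.45005 <1
  x=-1.064: |R|=0.45059 <1
  x=-2.644: |R|=1.53361 >1
  x=-2.457: |R|=1.28702 >1
Stable set (-2.2000, 0).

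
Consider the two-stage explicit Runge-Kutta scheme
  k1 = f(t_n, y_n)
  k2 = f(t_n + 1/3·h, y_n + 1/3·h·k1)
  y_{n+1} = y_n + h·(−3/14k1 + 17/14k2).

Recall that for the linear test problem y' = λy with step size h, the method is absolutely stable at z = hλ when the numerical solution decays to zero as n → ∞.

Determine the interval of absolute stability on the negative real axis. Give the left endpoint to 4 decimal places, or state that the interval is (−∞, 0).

z∈(-2.4706,0).

Set f=λy, z=hλ:
  k1=λy_n ⇒ h·k1=z·y_n;  k2=λ(1+1/3z)y_n ⇒ h·k2=z(1+1/3z)y_n
  y_{n+1}/y_n = 1 − 3/14z + 17/14z(1+1/3z) = 1 + z + 17/42z²
  R(z) = 1 + z + 17/42z².

Boundary: |R(x)|=1, x<0.
x=-1.73: |R|=0.4814
R=1: x+17/42x²=0 ⇒ x=−42/17=-2.4706; min R=1−1/(4·17/42)=0.3824>−1
Confirm numerically:
  x=-1.653: |R|=0.45298 <1
  x=-1.575: |R|=0.42906 <1
  x=-1.137: |R|=0.38626 <1
  x=-2.719: |R|=1.27339 >1
  x=-2.630: |R|=1.16970 >1
  x=-2.589: |R|=1.12409 >1
Stable set (-2.4706, 0).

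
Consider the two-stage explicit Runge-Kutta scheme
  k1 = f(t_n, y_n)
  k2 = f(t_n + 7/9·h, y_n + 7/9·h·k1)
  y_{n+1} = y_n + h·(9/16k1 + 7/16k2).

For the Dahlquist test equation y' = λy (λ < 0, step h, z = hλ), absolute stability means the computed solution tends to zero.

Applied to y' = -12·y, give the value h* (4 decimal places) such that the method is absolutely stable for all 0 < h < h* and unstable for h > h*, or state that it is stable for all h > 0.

(-2.9388,0); λ=-12 ⇒ h* = (144/49)/12 = 0.2449.

Set f=λy, z=hλ:
  k1=λy_n ⇒ h·k1=z·y_n;  k2=λ(1+7/9z)y_n ⇒ h·k2=z(1+7/9z)y_n
  y_{n+1}/y_n = 1 + 9/16z + 7/16z(1+7/9z) = 1 + z + 49/144z²
  ⇒ R(z) = 1 + z + 49/144z².

Find x<0 with |R(x)|<1.
x=-0.67: |R|=0.4828
R=1: x+49/144x²=0 ⇒ x=−144/49=-2.9388; min R=1−1/(4·49/144)=0.2653>−1
Confirm numerically:
  x=-2.815: |R|=0.88144 <1
  x=-2.644: |R|=0.73479 <1
  x=-2.620: |R|=0.71580 <1
  x=-3.081: |R|=1.14911 >1
  x=-2.967: |R|=1.02850 >1
Interval (-2.9388, 0).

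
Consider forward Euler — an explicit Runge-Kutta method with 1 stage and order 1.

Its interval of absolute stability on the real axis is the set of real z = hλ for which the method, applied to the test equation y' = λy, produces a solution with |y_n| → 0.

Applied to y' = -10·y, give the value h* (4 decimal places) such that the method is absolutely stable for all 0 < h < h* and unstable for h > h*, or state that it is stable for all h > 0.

Test eqn y'=λy, z=hλ:
  order 1, 1-stage ⇒ R(z)=1+z
  (e.g. R(-0.87)=0.13000, |R|=0.13000)

Find x<0 with |R(x)|<1.
x=-0.87: |R|=0.1300
|R(-1.7)|=0.7000 |R(-1.61)|=0.6100 |R(-0.96)|=0.0400
Bisect:
  x_lo=-2.8424 |R|=1.8424  x_hi=-0.0891 |R|=0.9109
  mid=-1.46574 |R|=0.46574 →hi
  mid=-2.15408 |R|=1.15408 →lo
  mid=-1.80991 |R|=0.80991 →hi
  mid=-1.98199 |R|=0.98199 →hi
  mid=-2.06804 |R|=1.06804 →lo
  mid=-2.02502 |R|=1.02502 →lo
  mid=-2.00351 |R|=1.00351 →lo
  mid=-1.99275 |R|=0.99275 →hi
  mid=-1.99813 |R|=0.99813 →hi
  mid=-2.00082 |R|=1.00082 →lo
  ...
  [-2.00014,-1.99998] ⇒ x*=-2.0000
So |R|<1 on (-2.0000, 0).

(-2.0000,0); λ=-10 ⇒ h* = 0.2000.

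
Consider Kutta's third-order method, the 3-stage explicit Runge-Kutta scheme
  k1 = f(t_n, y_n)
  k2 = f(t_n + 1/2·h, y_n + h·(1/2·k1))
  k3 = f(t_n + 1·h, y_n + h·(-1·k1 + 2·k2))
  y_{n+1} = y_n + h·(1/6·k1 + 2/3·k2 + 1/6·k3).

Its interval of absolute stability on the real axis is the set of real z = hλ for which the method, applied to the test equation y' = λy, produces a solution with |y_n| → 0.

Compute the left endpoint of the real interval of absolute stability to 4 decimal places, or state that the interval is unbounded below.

With y'=λy (z=hλ):
  order 3, 3-stage ⇒ R(z)=1+z+z^2/2+z^3/6
  (e.g. R(-0.91)=0.37845, |R|=0.37845)

Find x<0 with |R(x)|<1.
x=-0.91: |R|=0.3785
|R(-1.8)|=0.1520 |R(-1.3)|=0.1788 |R(-1.12)|=0.2730
Bisect:
  x_lo=-2.8761 |R|=1.7053  x_hi=-0.1839 |R|=0.8319
  mid=-1.53003 |R|=0.04350 →hi
  mid=-2.20308 |R|=0.55843 →hi
  mid=-2.53960 |R|=1.04470 →lo
  mid=-2.37134 |R|=0.78215 →hi
  mid=-2.45547 |R|=0.90828 →hi
  mid=-2.49754 |R|=0.97517 →hi
  mid=-2.51857 |R|=1.00960 →lo
  mid=-2.50805 |R|=0.99230 →hi
  mid=-2.51331 |R|=1.00093 →lo
  ...
  [-2.51282,-2.51265] ⇒ x*=-2.5127
Interval (-2.5127, 0).

z* = -2.5127.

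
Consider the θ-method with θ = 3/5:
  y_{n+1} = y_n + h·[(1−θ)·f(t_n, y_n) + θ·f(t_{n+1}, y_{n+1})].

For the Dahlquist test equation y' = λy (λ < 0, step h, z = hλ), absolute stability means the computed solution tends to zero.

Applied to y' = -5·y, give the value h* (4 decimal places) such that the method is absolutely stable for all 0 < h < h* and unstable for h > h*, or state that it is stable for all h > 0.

unbounded; (−∞, 0). Any h>0 works for λ=-5.

With y'=λy (z=hλ):
  y_{n+1} = y_n + z·[2/5·y_n + 3/5·y_{n+1}] ⇒ (1 − 3/5z)y_{n+1} = (1 + 2/5z)y_n
  R(z) = (1 + 2/5z)/(1 − 3/5z).

Find x<0 with |R(x)|<1.
x=-0.47: |R|=0.6334
x=-2: |R|=0.0909
x=-10: |R|=0.4286
x=-100: |R|=0.6393
θ=3/5≥1/2 ⇒ |1+2/5x|<|1−3/5x| ∀x<0 ⇒ stable on all of ℝ⁻.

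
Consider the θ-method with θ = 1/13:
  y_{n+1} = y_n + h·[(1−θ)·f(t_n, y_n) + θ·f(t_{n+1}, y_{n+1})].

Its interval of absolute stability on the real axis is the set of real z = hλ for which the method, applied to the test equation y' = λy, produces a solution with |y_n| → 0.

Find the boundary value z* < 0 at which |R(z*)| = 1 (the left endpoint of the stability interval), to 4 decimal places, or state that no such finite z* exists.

With y'=λy (z=hλ):
  y_{n+1} = y_n + z·[12/13·y_n + 1/13·y_{n+1}] ⇒ (1 − 1/13z)y_{n+1} = (1 + 12/13z)y_n
  so R(z) = (1 + 12/13z)/(1 − 1/13z).

Find x<0 with |R(x)|<1.
x=-1.13: |R|=0.0396
R=−1: 1+12/13x = −1+1/13x ⇒ -11/13x=2 ⇒ x=2/(-11/13)=-2.3636
Confirm numerically:
  x=-2.206: |R|=0.88597 <1
  x=-1.886: |R|=0.64705 <1
  x=-1.578: |R|=0.40719 <1
  x=-2.665: |R|=1.21162 >1
  x=-2.626: |R|=1.18469 >1
So |R|<1 on (-2.3636, 0).

z* = -2.3636.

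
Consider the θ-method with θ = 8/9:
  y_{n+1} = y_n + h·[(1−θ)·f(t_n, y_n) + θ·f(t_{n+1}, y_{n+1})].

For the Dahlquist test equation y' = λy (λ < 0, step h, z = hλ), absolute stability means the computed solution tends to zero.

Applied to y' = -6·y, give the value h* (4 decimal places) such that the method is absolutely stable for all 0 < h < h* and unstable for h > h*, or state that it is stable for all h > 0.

interval (−∞, 0). Any h>0 works for λ=-6.

Set f=λy, z=hλ:
  y_{n+1} = y_n + z·[1/9·y_n + 8/9·y_{n+1}] ⇒ (1 − 8/9z)y_{n+1} = (1 + 1/9z)y_n
  ⇒ R(z) = (1 + 1/9z)/(1 − 8/9z).

Boundary: |R(x)|=1, x<0.
x=-1.17: |R|=0.4265
x=-2: |R|=0.2800
x=-10: |R|=0.0112
x=-100: |R|=0.1125
θ=8/9≥1/2 ⇒ |1+1/9x|<|1−8/9x| ∀x<0 ⇒ stable on all of ℝ⁻.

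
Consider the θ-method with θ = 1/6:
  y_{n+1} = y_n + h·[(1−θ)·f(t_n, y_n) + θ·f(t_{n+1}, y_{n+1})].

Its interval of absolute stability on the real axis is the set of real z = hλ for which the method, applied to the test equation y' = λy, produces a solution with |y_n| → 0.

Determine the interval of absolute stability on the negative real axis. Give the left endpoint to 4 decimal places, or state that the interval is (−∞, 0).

(-3.0000, 0).

With y'=λy (z=hλ):
  y_{n+1} = y_n + z·[5/6·y_n + 1/6·y_{n+1}] ⇒ (1 − 1/6z)y_{n+1} = (1 + 5/6z)y_n
  ⇒ R(z) = (1 + 5/6z)/(1 − 1/6z).

Boundary: |R(x)|=1, x<0.
x=-1.08: |R|=0.0847
R=−1: 1+5/6x = −1+1/6x ⇒ -2/3x=2 ⇒ x=2/(-2/3)=-3.0000
Confirm numerically:
  x=-2.931: |R|=0.96910 <1
  x=-2.421: |R|=0.72497 <1
  x=-1.733: |R|=0.34463 <1
  x=-3.207: |R|=1.08993 >1
  x=-3.177: |R|=1.07715 >1
Interval (-3.0000, 0).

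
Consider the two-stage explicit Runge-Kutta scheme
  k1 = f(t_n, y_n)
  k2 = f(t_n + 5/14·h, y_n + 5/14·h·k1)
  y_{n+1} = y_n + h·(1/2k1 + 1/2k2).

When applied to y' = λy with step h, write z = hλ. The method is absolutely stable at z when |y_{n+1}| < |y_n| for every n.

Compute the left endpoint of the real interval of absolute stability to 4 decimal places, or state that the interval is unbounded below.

With y'=λy (z=hλ):
  k1=λy_n ⇒ h·k1=z·y_n;  k2=λ(1+5/14z)y_n ⇒ h·k2=z(1+5/14z)y_n
  y_{n+1}/y_n = 1 + 1/2z + 1/2z(1+5/14z) = 1 + z + 5/28z²
  R(z) = 1 + z + 5/28z².

Boundary: |R(x)|=1, x<0.
x=-0.79: |R|=0.3214
R=1: x+5/28x²=0 ⇒ x=−28/5=-5.6000; min R=1−1/(4·5/28)=-0.4000>−1
Confirm numerically:
  x=-5.528: |R|=0.92893 <1
  x=-5.230: |R|=0.65445 <1
  x=-4.680: |R|=0.23114 <1
  x=-4.535: |R|=0.13754 <1
  x=-5.759: |R|=1.16351 >1
  x=-5.707: |R|=1.10904 >1
So |R|<1 on (-5.6000, 0).

z* = -5.6000.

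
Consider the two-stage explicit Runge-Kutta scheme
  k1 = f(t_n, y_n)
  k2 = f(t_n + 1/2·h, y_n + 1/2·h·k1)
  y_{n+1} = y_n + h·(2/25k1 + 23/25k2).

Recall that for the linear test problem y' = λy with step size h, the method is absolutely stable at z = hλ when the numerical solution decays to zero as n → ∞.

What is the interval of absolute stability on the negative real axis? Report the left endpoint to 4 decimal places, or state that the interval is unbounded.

Test eqn y'=λy, z=hλ:
  k1=λy_n ⇒ h·k1=z·y_n;  k2=λ(1+1/2z)y_n ⇒ h·k2=z(1+1/2z)y_n
  y_{n+1}/y_n = 1 + 2/25z + 23/25z(1+1/2z) = 1 + z + 23/50z²
  so R(z) = 1 + z + 23/50z².

Find x<0 with |R(x)|<1.
x=-0.72: |R|=0.5185
R=1: x+23/50x²=0 ⇒ x=−50/23=-2.1739; min R=1−1/(4·23/50)=0.4565>−1
Confirm numerically:
  x=-1.785: |R|=0.68066 <1
  x=-1.445: |R|=0.51549 <1
  x=-0.873: |R|=0.47758 <1
  x=-2.762: |R|=1.74718 >1
  x=-2.519: |R|=1.39987 >1
Interval (-2.1739, 0).

(-2.1739, 0).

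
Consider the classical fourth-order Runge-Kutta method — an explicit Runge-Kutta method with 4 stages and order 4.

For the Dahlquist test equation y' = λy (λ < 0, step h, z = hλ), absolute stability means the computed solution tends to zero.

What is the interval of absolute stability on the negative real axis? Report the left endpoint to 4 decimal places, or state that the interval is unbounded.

z∈(-2.7853,0).

Test eqn y'=λy, z=hλ:
  order 4, 4-stage ⇒ R(z)=1+z+z^2/2+z^3/6+z^4/24
  (e.g. R(-0.73)=0.48345, |R|=0.48345)

Boundary: |R(x)|=1, x<0.
x=-0.73: |R|=0.4834
|R(-3.05)|=1.4782 |R(-2.36)|=0.5266 |R(-0.74)|=0.4788
Bisect:
  x_lo=-3.2176 |R|=1.8729  x_hi=-0.3829 |R|=0.6820
  mid=-1.80024 |R|=0.28544 →hi
  mid=-2.50891 |R|=0.65723 →hi
  mid=-2.86325 |R|=1.12403 →lo
  mid=-2.68608 |R|=0.86043 →hi
  mid=-2.77466 |R|=0.98409 →hi
  mid=-2.81895 |R|=1.05195 →lo
  mid=-2.79681 |R|=1.01750 →lo
  mid=-2.78574 |R|=1.00067 →lo
  ...
  [-2.78539,-2.78522] ⇒ x*=-2.7853
So |R|<1 on (-2.7853, 0).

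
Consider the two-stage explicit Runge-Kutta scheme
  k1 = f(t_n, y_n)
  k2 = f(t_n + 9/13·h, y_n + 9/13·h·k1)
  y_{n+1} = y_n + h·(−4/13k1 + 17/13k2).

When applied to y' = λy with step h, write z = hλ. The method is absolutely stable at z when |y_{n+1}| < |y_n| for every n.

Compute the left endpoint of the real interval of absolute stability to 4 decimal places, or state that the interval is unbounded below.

On y'=λy, z=hλ:
  k1=λy_n ⇒ h·k1=z·y_n;  k2=λ(1+9/13z)y_n ⇒ h·k2=z(1+9/13z)y_n
  y_{n+1}/y_n = 1 − 4/13z + 17/13z(1+9/13z) = 1 + z + 153/169z²
  Hence R(z) = 1 + z + 153/169z².

Find x<0 with |R(x)|<1.
x=-1.15: |R|=1.0473
R=1: x+153/169x²=0 ⇒ x=−169/153=-1.1046; min R=1−1/(4·153/169)=0.7239>−1
Confirm numerically:
  x=-0.752: |R|=0.75997 <1
  x=-0.733: |R|=0.75342 <1
  x=-0.453: |R|=0.73278 <1
  x=-1.631: |R|=1.77731 >1
  x=-1.401: |R|=1.37597 >1
  x=-1.398: |R|=1.37137 >1
So |R|<1 on (-1.1046, 0).

z* = -1.1046.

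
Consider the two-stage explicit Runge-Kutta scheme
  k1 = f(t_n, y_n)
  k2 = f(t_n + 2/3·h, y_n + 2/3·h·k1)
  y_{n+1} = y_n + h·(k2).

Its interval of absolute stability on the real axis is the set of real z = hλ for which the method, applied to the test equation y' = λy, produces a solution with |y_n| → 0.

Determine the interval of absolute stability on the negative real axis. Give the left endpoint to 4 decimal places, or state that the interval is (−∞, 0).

z∈(-1.5000,0).

Set f=λy, z=hλ:
  k1=λy_n ⇒ h·k1=z·y_n;  k2=λ(1+2/3z)y_n ⇒ h·k2=z(1+2/3z)y_n
  y_{n+1}/y_n = 1 + z(1+2/3z) = 1 + z + 2/3z²
  ⇒ R(z) = 1 + z + 2/3z².

Find x<0 with |R(x)|<1.
x=-0.82: |R|=0.6283
R=1: x+2/3x²=0 ⇒ x=−3/2=-1.5000; min R=1−1/(4·2/3)=0.6250>−1
Confirm numerically:
  x=-1.273: |R|=0.80735 <1
  x=-1.229: |R|=0.77796 <1
  x=-0.786: |R|=0.62586 <1
  x=-1.963: |R|=1.60591 >1
  x=-1.926: |R|=1.54698 >1
Interval (-1.5000, 0).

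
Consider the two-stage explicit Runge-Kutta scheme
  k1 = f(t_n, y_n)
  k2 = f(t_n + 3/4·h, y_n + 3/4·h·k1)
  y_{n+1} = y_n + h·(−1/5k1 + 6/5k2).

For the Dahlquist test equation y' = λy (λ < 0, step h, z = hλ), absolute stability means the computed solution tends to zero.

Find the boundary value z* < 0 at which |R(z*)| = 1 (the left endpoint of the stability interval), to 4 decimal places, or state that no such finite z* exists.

left endpoint -1.1111.

On y'=λy, z=hλ:
  k1=λy_n ⇒ h·k1=z·y_n;  k2=λ(1+3/4z)y_n ⇒ h·k2=z(1+3/4z)y_n
  y_{n+1}/y_n = 1 − 1/5z + 6/5z(1+3/4z) = 1 + z + 9/10z²
  R(z) = 1 + z + 9/10z².

Need |R(x)|<1, x<0.
x=-0.76: |R|=0.7598
R=1: x+9/10x²=0 ⇒ x=−10/9=-1.1111; min R=1−1/(4·9/10)=0.7222>−1
Confirm numerically:
  x=-1.089: |R|=0.97833 <1
  x=-0.794: |R|=0.77339 <1
  x=-0.578: |R|=0.72268 <1
  x=-0.493: |R|=0.72574 <1
  x=-1.618: |R|=1.73813 >1
  x=-1.216: |R|=1.11479 >1
So |R|<1 on (-1.1111, 0).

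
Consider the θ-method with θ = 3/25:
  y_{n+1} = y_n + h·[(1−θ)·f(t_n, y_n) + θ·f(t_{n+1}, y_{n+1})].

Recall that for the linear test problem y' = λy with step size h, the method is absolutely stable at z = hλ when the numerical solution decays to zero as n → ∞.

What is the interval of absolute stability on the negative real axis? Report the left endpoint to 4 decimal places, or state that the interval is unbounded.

On y'=λy, z=hλ:
  y_{n+1} = y_n + z·[22/25·y_n + 3/25·y_{n+1}] ⇒ (1 − 3/25z)y_{n+1} = (1 + 22/25z)y_n
  Hence R(z) = (1 + 22/25z)/(1 − 3/25z).

Find x<0 with |R(x)|<1.
x=-0.73: |R|=0.3288
R=−1: 1+22/25x = −1+3/25x ⇒ -19/25x=2 ⇒ x=2/(-19/25)=-2.6316
Confirm numerically:
  x=-2.022: |R|=0.62718 <1
  x=-1.835: |R|=0.50385 <1
  x=-1.795: |R|=0.47688 <1
  x=-1.750: |R|=0.44628 <1
  x=-3.154: |R|=1.28803 >1
  x=-2.882: |R|=1.14141 >1
  x=-2.849: |R|=1.12314 >1
So |R|<1 on (-2.6316, 0).

(-2.6316, 0).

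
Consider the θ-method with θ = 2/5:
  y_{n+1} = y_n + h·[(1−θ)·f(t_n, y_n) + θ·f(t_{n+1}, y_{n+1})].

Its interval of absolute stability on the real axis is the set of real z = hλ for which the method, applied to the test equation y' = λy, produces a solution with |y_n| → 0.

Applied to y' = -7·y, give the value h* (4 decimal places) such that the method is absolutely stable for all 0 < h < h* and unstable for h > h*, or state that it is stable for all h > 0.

(-10.0000,0); λ=-7 ⇒ h* = (10)/7 = 1.4286.

On y'=λy, z=hλ:
  y_{n+1} = y_n + z·[3/5·y_n + 2/5·y_{n+1}] ⇒ (1 − 2/5z)y_{n+1} = (1 + 3/5z)y_n
  R(z) = (1 + 3/5z)/(1 − 2/5z).

Need |R(x)|<1, x<0.
x=-0.78: |R|=0.4055
R=−1: 1+3/5x = −1+2/5x ⇒ -1/5x=2 ⇒ x=2/(-1/5)=-10.0000
Confirm numerically:
  x=-9.940: |R|=0.99759 <1
  x=-9.272: |R|=0.96908 <1
  x=-6.205: |R|=0.78202 <1
  x=-4.349: |R|=0.58746 <1
  x=-10.522: |R|=1.02004 >1
  x=-10.454: |R|=1.01752 >1
  x=-10.330: |R|=1.01286 >1
Stable set (-10.0000, 0).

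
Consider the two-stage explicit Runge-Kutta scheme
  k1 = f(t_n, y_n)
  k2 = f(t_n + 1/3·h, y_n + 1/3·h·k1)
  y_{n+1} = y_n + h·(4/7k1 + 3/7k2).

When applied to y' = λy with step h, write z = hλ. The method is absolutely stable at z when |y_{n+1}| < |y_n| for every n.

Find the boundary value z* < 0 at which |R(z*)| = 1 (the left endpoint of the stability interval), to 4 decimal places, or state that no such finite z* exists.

left endpoint -7.0000.

With y'=λy (z=hλ):
  k1=λy_n ⇒ h·k1=z·y_n;  k2=λ(1+1/3z)y_n ⇒ h·k2=z(1+1/3z)y_n
  y_{n+1}/y_n = 1 + 4/7z + 3/7z(1+1/3z) = 1 + z + 1/7z²
  ⇒ R(z) = 1 + z + 1/7z².

Find x<0 with |R(x)|<1.
x=-0.4: |R|=0.6229
R=1: x+1/7x²=0 ⇒ x=−7=-7.0000; min R=1−1/(4·1/7)=-0.7500>−1
Confirm numerically:
  x=-5.958: |R|=0.11311 <1
  x=-5.781: |R|=0.00672 <1
  x=-5.092: |R|=0.38793 <1
  x=-7.482: |R|=1.51519 >1
  x=-7.258: |R|=1.26751 >1
  x=-7.152: |R|=1.15530 >1
Interval (-7.0000, 0).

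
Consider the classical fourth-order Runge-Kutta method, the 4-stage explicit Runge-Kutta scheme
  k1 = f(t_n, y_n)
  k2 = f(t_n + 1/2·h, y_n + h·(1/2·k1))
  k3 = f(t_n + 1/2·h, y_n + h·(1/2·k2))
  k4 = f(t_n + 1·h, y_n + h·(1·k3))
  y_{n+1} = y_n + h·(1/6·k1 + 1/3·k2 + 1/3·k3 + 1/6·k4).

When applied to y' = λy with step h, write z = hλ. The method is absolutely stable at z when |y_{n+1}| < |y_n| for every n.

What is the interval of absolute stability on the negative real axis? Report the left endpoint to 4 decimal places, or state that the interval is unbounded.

Set f=λy, z=hλ:
  order 4, 4-stage ⇒ R(z)=1+z+z^2/2+z^3/6+z^4/24
  (e.g. R(-0.8)=0.45173, |R|=0.45173)

Boundary: |R(x)|=1, x<0.
x=-0.8: |R|=0.4517
|R(-2.84)|=1.0857 |R(-1.97)|=0.3238 |R(-0.6)|=0.5494
Bisect:
  x_lo=-3.1463 |R|=1.6953  x_hi=-0.2945 |R|=0.7449
  mid=-1.72040 |R|=0.27583 →hi
  mid=-2.43332 |R|=0.58669 →hi
  mid=-2.78979 |R|=1.00680 →lo
  mid=-2.61156 |R|=0.76813 →hi
  mid=-2.70067 |R|=0.87974 →hi
  mid=-2.74523 |R|=0.94126 →hi
  mid=-2.76751 |R|=0.97352 →hi
  ...
  [-2.78544,-2.78526] ⇒ x*=-2.7853
Interval (-2.7853, 0).

(-2.7853, 0).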